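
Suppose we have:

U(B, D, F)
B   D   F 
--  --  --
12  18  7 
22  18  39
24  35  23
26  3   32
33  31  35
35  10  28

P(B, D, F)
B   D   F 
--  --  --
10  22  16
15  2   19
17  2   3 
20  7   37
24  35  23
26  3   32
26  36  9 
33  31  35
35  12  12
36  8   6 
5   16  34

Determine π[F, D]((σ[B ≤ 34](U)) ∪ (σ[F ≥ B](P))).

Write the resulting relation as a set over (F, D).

{(16, 22), (19, 2), (23, 35), (32, 3), (34, 16), (35, 31), (37, 7), (39, 18), (7, 18)}

Filtering on B ≤ 34 leaves {(12, 18, 7), (22, 18, 39), (24, 35, 23), (26, 3, 32), (33, 31, 35)}.
Filtering on F ≥ B leaves {(10, 22, 16), (15, 2, 19), (20, 7, 37), (26, 3, 32), (33, 31, 35), (5, 16, 34)}.
Set union of the two operands is {(10, 22, 16), (12, 18, 7), (15, 2, 19), (20, 7, 37), (22, 18, 39), (24, 35, 23), (26, 3, 32), (33, 31, 35), (5, 16, 34)}.
π_{F, D} gives {(16, 22), (19, 2), (23, 35), (32, 3), (34, 16), (35, 31), (37, 7), (39, 18), (7, 18)}.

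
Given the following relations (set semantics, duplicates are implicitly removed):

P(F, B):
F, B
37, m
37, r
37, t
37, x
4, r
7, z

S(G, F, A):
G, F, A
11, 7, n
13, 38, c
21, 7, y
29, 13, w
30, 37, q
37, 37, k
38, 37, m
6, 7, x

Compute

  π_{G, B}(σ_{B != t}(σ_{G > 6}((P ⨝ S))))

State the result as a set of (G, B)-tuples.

Joining P and S on F yields {(37, m, 30, q), (37, m, 37, k), (37, m, 38, m), (37, r, 30, q), (37, r, 37, k), (37, r, 38, m), (37, t, 30, q), (37, t, 37, k), (37, t, 38, m), (37, x, 30, q), (37, x, 37, k), (37, x, 38, m), (7, z, 11, n), (7, z, 21, y), (7, z, 6, x)}.
Filtering on G > 6 leaves {(37, m, 30, q), (37, m, 37, k), (37, m, 38, m), (37, r, 30, q), (37, r, 37, k), (37, r, 38, m), (37, t, 30, q), (37, t, 37, k), (37, t, 38, m), (37, x, 30, q), (37, x, 37, k), (37, x, 38, m), (7, z, 11, n), (7, z, 21, y)}.
Filtering on B != t leaves {(37, m, 30, q), (37, m, 37, k), (37, m, 38, m), (37, r, 30, q), (37, r, 37, k), (37, r, 38, m), (37, x, 30, q), (37, x, 37, k), (37, x, 38, m), (7, z, 11, n), (7, z, 21, y)}.
π[G, B]: project onto (G, B) → {(11, z), (21, z), (30, m), (30, r), (30, x), (37, m), (37, r), (37, x), (38, m), (38, r), (38, x)}

{(11, z), (21, z), (30, m), (30, r), (30, x), (37, m), (37, r), (37, x), (38, m), (38, r), (38, x)}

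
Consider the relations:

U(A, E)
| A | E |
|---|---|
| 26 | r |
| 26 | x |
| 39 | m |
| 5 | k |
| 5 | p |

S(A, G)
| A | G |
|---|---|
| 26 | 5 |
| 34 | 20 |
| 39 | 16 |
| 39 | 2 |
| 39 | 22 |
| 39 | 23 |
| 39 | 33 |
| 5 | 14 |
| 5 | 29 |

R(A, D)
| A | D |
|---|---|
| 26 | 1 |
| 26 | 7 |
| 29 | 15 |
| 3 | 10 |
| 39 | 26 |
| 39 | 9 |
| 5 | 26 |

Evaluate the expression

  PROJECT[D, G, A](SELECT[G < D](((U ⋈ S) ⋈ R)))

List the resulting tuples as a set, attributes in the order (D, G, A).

U ⋈ S (natural join on A): {(26, r, 5), (26, x, 5), (39, m, 16), (39, m, 2), (39, m, 22), (39, m, 23), (39, m, 33), (5, k, 14), (5, k, 29), (5, p, 14), (5, p, 29)}
(U ⋈ S) ⋈ R (natural join on A): {(26, r, 5, 1), (26, r, 5, 7), (26, x, 5, 1), (26, x, 5, 7), (39, m, 16, 26), (39, m, 16, 9), (39, m, 2, 26), (39, m, 2, 9), (39, m, 22, 26), (39, m, 22, 9), (39, m, 23, 26), (39, m, 23, 9), (39, m, 33, 26), (39, m, 33, 9), (5, k, 14, 26), (5, k, 29, 26), (5, p, 14, 26), (5, p, 29, 26)}
Filtering on G < D leaves {(26, r, 5, 7), (26, x, 5, 7), (39, m, 16, 26), (39, m, 2, 26), (39, m, 2, 9), (39, m, 22, 26), (39, m, 23, 26), (5, k, 14, 26), (5, p, 14, 26)}.
π_{D, G, A} gives {(26, 14, 5), (26, 16, 39), (26, 2, 39), (26, 22, 39), (26, 23, 39), (7, 5, 26), (9, 2, 39)} (2 duplicate(s) eliminated).

{(26, 14, 5), (26, 16, 39), (26, 2, 39), (26, 22, 39), (26, 23, 39), (7, 5, 26), (9, 2, 39)}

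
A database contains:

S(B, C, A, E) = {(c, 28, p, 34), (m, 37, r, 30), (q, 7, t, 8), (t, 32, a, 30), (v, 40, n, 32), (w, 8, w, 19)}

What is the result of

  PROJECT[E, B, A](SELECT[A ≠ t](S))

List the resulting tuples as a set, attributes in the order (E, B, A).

{(19, w, w), (30, m, r), (30, t, a), (32, v, n), (34, c, p)}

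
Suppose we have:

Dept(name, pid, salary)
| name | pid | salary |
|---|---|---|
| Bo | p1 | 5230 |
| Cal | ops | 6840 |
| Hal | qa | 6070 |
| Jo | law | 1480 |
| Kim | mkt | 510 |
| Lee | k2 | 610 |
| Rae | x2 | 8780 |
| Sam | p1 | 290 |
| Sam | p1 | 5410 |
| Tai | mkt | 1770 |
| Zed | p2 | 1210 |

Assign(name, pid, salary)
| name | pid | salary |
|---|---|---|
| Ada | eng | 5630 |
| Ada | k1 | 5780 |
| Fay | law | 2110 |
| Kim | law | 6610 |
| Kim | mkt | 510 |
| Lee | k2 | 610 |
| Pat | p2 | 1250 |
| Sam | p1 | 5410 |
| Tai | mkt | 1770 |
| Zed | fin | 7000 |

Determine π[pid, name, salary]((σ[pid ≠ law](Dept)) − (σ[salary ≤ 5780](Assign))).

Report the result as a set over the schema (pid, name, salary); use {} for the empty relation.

σ[pid ≠ law]: keep tuples satisfying pid ≠ law → {(Bo, p1, 5230), (Cal, ops, 6840), (Hal, qa, 6070), (Kim, mkt, 510), (Lee, k2, 610), (Rae, x2, 8780), (Sam, p1, 290), (Sam, p1, 5410), (Tai, mkt, 1770), (Zed, p2, 1210)}
σ[salary ≤ 5780]: keep tuples satisfying salary ≤ 5780 → {(Ada, eng, 5630), (Ada, k1, 5780), (Fay, law, 2110), (Kim, mkt, 510), (Lee, k2, 610), (Pat, p2, 1250), (Sam, p1, 5410), (Tai, mkt, 1770)}
Set difference of the two operands is {(Bo, p1, 5230), (Cal, ops, 6840), (Hal, qa, 6070), (Rae, x2, 8780), (Sam, p1, 290), (Zed, p2, 1210)}.
Projecting to pid, name, salary: {(ops, Cal, 6840), (p1, Bo, 5230), (p1, Sam, 290), (p2, Zed, 1210), (qa, Hal, 6070), (x2, Rae, 8780)}

{(ops, Cal, 6840), (p1, Bo, 5230), (p1, Sam, 290), (p2, Zed, 1210), (qa, Hal, 6070), (x2, Rae, 8780)}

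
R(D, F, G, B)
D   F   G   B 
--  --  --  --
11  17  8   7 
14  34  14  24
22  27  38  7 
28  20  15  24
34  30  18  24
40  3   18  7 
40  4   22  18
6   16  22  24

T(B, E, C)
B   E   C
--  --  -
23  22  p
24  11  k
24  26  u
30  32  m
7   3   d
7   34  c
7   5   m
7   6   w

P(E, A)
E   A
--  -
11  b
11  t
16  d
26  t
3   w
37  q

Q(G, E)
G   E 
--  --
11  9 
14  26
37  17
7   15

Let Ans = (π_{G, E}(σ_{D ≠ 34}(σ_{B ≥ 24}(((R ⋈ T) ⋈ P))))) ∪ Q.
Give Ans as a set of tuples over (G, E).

Natural join on B: {(11, 17, 8, 7, 3, d), (11, 17, 8, 7, 34, c), (11, 17, 8, 7, 5, m), (11, 17, 8, 7, 6, w), (14, 34, 14, 24, 11, k), (14, 34, 14, 24, 26, u), (22, 27, 38, 7, 3, d), (22, 27, 38, 7, 34, c), (22, 27, 38, 7, 5, m), (22, 27, 38, 7, 6, w), (28, 20, 15, 24, 11, k), (28, 20, 15, 24, 26, u), (34, 30, 18, 24, 11, k), (34, 30, 18, 24, 26, u), (40, 3, 18, 7, 3, d), (40, 3, 18, 7, 34, c), (40, 3, 18, 7, 5, m), (40, 3, 18, 7, 6, w), (6, 16, 22, 24, 11, k), (6, 16, 22, 24, 26, u)}
Natural join on E: {(11, 17, 8, 7, 3, d, w), (14, 34, 14, 24, 11, k, b), (14, 34, 14, 24, 11, k, t), (14, 34, 14, 24, 26, u, t), (22, 27, 38, 7, 3, d, w), (28, 20, 15, 24, 11, k, b), (28, 20, 15, 24, 11, k, t), (28, 20, 15, 24, 26, u, t), (34, 30, 18, 24, 11, k, b), (34, 30, 18, 24, 11, k, t), (34, 30, 18, 24, 26, u, t), (40, 3, 18, 7, 3, d, w), (6, 16, 22, 24, 11, k, b), (6, 16, 22, 24, 11, k, t), (6, 16, 22, 24, 26, u, t)}
σ[B ≥ 24]: keep tuples satisfying B ≥ 24 → {(14, 34, 14, 24, 11, k, b), (14, 34, 14, 24, 11, k, t), (14, 34, 14, 24, 26, u, t), (28, 20, 15, 24, 11, k, b), (28, 20, 15, 24, 11, k, t), (28, 20, 15, 24, 26, u, t), (34, 30, 18, 24, 11, k, b), (34, 30, 18, 24, 11, k, t), (34, 30, 18, 24, 26, u, t), (6, 16, 22, 24, 11, k, b), (6, 16, 22, 24, 11, k, t), (6, 16, 22, 24, 26, u, t)}
σ[D ≠ 34]: keep tuples satisfying D ≠ 34 → {(14, 34, 14, 24, 11, k, b), (14, 34, 14, 24, 11, k, t), (14, 34, 14, 24, 26, u, t), (28, 20, 15, 24, 11, k, b), (28, 20, 15, 24, 11, k, t), (28, 20, 15, 24, 26, u, t), (6, 16, 22, 24, 11, k, b), (6, 16, 22, 24, 11, k, t), (6, 16, 22, 24, 26, u, t)}
Keep only column(s) G, E (3 duplicate(s) eliminated): {(14, 11), (14, 26), (15, 11), (15, 26), (22, 11), (22, 26)}
Taking the union: {(11, 9), (14, 11), (14, 26), (15, 11), (15, 26), (22, 11), (22, 26), (37, 17), (7, 15)}

{(11, 9), (14, 11), (14, 26), (15, 11), (15, 26), (22, 11), (22, 26), (37, 17), (7, 15)}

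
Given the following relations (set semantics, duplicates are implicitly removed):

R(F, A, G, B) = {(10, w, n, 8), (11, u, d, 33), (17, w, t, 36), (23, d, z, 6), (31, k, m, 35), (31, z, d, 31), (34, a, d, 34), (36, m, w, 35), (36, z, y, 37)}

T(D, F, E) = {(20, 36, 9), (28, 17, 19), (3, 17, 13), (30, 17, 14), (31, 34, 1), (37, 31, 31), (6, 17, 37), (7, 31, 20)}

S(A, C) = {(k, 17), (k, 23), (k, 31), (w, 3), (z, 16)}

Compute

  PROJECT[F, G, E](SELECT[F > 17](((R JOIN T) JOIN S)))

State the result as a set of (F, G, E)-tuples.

Natural join on F: {(17, w, t, 36, 28, 19), (17, w, t, 36, 3, 13), (17, w, t, 36, 30, 14), (17, w, t, 36, 6, 37), (31, k, m, 35, 37, 31), (31, k, m, 35, 7, 20), (31, z, d, 31, 37, 31), (31, z, d, 31, 7, 20), (34, a, d, 34, 31, 1), (36, m, w, 35, 20, 9), (36, z, y, 37, 20, 9)}
Natural join on A: {(17, w, t, 36, 28, 19, 3), (17, w, t, 36, 3, 13, 3), (17, w, t, 36, 30, 14, 3), (17, w, t, 36, 6, 37, 3), (31, k, m, 35, 37, 31, 17), (31, k, m, 35, 37, 31, 23), (31, k, m, 35, 37, 31, 31), (31, k, m, 35, 7, 20, 17), (31, k, m, 35, 7, 20, 23), (31, k, m, 35, 7, 20, 31), (31, z, d, 31, 37, 31, 16), (31, z, d, 31, 7, 20, 16), (36, z, y, 37, 20, 9, 16)}
Apply σ_{F > 17}; surviving tuples: {(31, k, m, 35, 37, 31, 17), (31, k, m, 35, 37, 31, 23), (31, k, m, 35, 37, 31, 31), (31, k, m, 35, 7, 20, 17), (31, k, m, 35, 7, 20, 23), (31, k, m, 35, 7, 20, 31), (31, z, d, 31, 37, 31, 16), (31, z, d, 31, 7, 20, 16), (36, z, y, 37, 20, 9, 16)}
Keep only column(s) F, G, E (4 duplicate(s) eliminated): {(31, d, 20), (31, d, 31), (31, m, 20), (31, m, 31), (36, y, 9)}

{(31, d, 20), (31, d, 31), (31, m, 20), (31, m, 31), (36, y, 9)}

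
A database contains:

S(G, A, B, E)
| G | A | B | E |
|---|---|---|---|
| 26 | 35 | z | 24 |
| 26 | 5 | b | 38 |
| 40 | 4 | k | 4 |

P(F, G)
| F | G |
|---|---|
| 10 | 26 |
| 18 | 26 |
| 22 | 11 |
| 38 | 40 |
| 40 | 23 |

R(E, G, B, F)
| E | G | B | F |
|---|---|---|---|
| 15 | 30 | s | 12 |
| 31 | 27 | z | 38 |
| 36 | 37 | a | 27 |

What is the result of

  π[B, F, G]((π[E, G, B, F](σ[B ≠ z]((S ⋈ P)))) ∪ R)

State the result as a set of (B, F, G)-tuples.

Joining S and P on G yields {(26, 35, z, 24, 10), (26, 35, z, 24, 18), (26, 5, b, 38, 10), (26, 5, b, 38, 18), (40, 4, k, 4, 38)}.
Filtering on B ≠ z leaves {(26, 5, b, 38, 10), (26, 5, b, 38, 18), (40, 4, k, 4, 38)}.
π_{E, G, B, F} gives {(38, 26, b, 10), (38, 26, b, 18), (4, 40, k, 38)}.
Set union of the two operands is {(15, 30, s, 12), (31, 27, z, 38), (36, 37, a, 27), (38, 26, b, 10), (38, 26, b, 18), (4, 40, k, 38)}.
π_{B, F, G} gives {(a, 27, 37), (b, 10, 26), (b, 18, 26), (k, 38, 40), (s, 12, 30), (z, 38, 27)}.

{(a, 27, 37), (b, 10, 26), (b, 18, 26), (k, 38, 40), (s, 12, 30), (z, 38, 27)}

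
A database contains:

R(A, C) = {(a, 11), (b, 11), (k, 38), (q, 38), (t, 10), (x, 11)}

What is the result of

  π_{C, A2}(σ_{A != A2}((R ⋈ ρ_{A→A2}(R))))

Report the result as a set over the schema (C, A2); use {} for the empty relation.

ρ[A→A2]: schema becomes (A2, C); tuples unchanged.
Joining R and ρ_{A→A2}(R) on C yields {(a, 11, a), (a, 11, b), (a, 11, x), (b, 11, a), (b, 11, b), (b, 11, x), (k, 38, k), (k, 38, q), (q, 38, k), (q, 38, q), (t, 10, t), (x, 11, a), (x, 11, b), (x, 11, x)}.
Filtering on A != A2 leaves {(a, 11, b), (a, 11, x), (b, 11, a), (b, 11, x), (k, 38, q), (q, 38, k), (x, 11, a), (x, 11, b)}.
π_{C, A2} gives {(11, a), (11, b), (11, x), (38, k), (38, q)} (3 duplicate(s) eliminated).

{(11, a), (11, b), (11, x), (38, k), (38, q)}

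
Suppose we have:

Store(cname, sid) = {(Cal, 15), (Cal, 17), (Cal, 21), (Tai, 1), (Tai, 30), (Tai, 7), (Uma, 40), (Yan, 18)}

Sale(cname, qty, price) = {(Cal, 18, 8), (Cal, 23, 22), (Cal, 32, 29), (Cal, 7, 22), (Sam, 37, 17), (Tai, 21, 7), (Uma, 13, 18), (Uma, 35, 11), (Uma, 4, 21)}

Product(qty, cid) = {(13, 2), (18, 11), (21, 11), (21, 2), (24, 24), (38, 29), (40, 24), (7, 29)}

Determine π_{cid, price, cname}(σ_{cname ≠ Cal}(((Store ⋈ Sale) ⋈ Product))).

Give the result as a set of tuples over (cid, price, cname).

Natural join on cname: {(Cal, 15, 18, 8), (Cal, 15, 23, 22), (Cal, 15, 32, 29), (Cal, 15, 7, 22), (Cal, 17, 18, 8), (Cal, 17, 23, 22), (Cal, 17, 32, 29), (Cal, 17, 7, 22), (Cal, 21, 18, 8), (Cal, 21, 23, 22), (Cal, 21, 32, 29), (Cal, 21, 7, 22), (Tai, 1, 21, 7), (Tai, 30, 21, 7), (Tai, 7, 21, 7), (Uma, 40, 13, 18), (Uma, 40, 35, 11), (Uma, 40, 4, 21)}
Natural join on qty: {(Cal, 15, 18, 8, 11), (Cal, 15, 7, 22, 29), (Cal, 17, 18, 8, 11), (Cal, 17, 7, 22, 29), (Cal, 21, 18, 8, 11), (Cal, 21, 7, 22, 29), (Tai, 1, 21, 7, 11), (Tai, 1, 21, 7, 2), (Tai, 30, 21, 7, 11), (Tai, 30, 21, 7, 2), (Tai, 7, 21, 7, 11), (Tai, 7, 21, 7, 2), (Uma, 40, 13, 18, 2)}
Filtering on cname ≠ Cal leaves {(Tai, 1, 21, 7, 11), (Tai, 1, 21, 7, 2), (Tai, 30, 21, 7, 11), (Tai, 30, 21, 7, 2), (Tai, 7, 21, 7, 11), (Tai, 7, 21, 7, 2), (Uma, 40, 13, 18, 2)}.
Keep only column(s) cid, price, cname (4 duplicate(s) eliminated): {(11, 7, Tai), (2, 18, Uma), (2, 7, Tai)}

{(11, 7, Tai), (2, 18, Uma), (2, 7, Tai)}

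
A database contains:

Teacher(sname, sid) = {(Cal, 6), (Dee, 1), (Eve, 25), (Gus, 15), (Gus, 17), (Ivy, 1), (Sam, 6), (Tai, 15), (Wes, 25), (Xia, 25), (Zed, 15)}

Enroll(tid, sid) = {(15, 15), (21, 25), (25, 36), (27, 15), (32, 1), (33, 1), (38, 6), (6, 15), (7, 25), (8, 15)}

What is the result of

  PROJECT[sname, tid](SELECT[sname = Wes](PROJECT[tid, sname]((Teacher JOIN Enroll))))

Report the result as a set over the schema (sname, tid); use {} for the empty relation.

Teacher ⋈ Enroll (natural join on sid): {(Cal, 6, 38), (Dee, 1, 32), (Dee, 1, 33), (Eve, 25, 21), (Eve, 25, 7), (Gus, 15, 15), (Gus, 15, 27), (Gus, 15, 6), (Gus, 15, 8), (Ivy, 1, 32), (Ivy, 1, 33), (Sam, 6, 38), (Tai, 15, 15), (Tai, 15, 27), (Tai, 15, 6), (Tai, 15, 8), (Wes, 25, 21), (Wes, 25, 7), (Xia, 25, 21), (Xia, 25, 7), (Zed, 15, 15), (Zed, 15, 27), (Zed, 15, 6), (Zed, 15, 8)}
Projecting to tid, sname: {(15, Gus), (15, Tai), (15, Zed), (21, Eve), (21, Wes), (21, Xia), (27, Gus), (27, Tai), (27, Zed), (32, Dee), (32, Ivy), (33, Dee), (33, Ivy), (38, Cal), (38, Sam), (6, Gus), (6, Tai), (6, Zed), (7, Eve), (7, Wes), (7, Xia), (8, Gus), (8, Tai), (8, Zed)}
Filtering on sname = Wes leaves {(21, Wes), (7, Wes)}.
Projecting to sname, tid: {(Wes, 21), (Wes, 7)}

{(Wes, 21), (Wes, 7)}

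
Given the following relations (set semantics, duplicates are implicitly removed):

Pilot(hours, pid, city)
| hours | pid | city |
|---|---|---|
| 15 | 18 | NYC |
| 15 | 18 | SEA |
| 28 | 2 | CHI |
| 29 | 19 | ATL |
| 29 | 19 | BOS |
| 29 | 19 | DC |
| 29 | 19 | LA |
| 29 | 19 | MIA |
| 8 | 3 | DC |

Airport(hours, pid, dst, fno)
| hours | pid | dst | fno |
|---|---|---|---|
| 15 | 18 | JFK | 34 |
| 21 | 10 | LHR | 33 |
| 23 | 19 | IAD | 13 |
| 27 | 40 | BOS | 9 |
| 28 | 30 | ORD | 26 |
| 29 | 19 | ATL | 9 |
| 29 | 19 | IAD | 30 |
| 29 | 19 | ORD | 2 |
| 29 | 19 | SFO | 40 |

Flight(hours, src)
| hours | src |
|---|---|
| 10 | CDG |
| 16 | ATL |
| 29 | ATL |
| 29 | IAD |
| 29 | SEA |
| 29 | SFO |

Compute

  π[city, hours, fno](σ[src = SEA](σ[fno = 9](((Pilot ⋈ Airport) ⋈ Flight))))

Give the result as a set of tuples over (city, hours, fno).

Natural join on hours, pid: {(15, 18, NYC, JFK, 34), (15, 18, SEA, JFK, 34), (29, 19, ATL, ATL, 9), (29, 19, ATL, IAD, 30), (29, 19, ATL, ORD, 2), (29, 19, ATL, SFO, 40), (29, 19, BOS, ATL, 9), (29, 19, BOS, IAD, 30), (29, 19, BOS, ORD, 2), (29, 19, BOS, SFO, 40), (29, 19, DC, ATL, 9), (29, 19, DC, IAD, 30), (29, 19, DC, ORD, 2), (29, 19, DC, SFO, 40), (29, 19, LA, ATL, 9), (29, 19, LA, IAD, 30), (29, 19, LA, ORD, 2), (29, 19, LA, SFO, 40), (29, 19, MIA, ATL, 9), (29, 19, MIA, IAD, 30), (29, 19, MIA, ORD, 2), (29, 19, MIA, SFO, 40)}
Natural join on hours: {(29, 19, ATL, ATL, 9, ATL), (29, 19, ATL, ATL, 9, IAD), (29, 19, ATL, ATL, 9, SEA), (29, 19, ATL, ATL, 9, SFO), (29, 19, ATL, IAD, 30, ATL), (29, 19, ATL, IAD, 30, IAD), (29, 19, ATL, IAD, 30, SEA), (29, 19, ATL, IAD, 30, SFO), (29, 19, ATL, ORD, 2, ATL), (29, 19, ATL, ORD, 2, IAD), (29, 19, ATL, ORD, 2, SEA), (29, 19, ATL, ORD, 2, SFO), (29, 19, ATL, SFO, 40, ATL), (29, 19, ATL, SFO, 40, IAD), (29, 19, ATL, SFO, 40, SEA), (29, 19, ATL, SFO, 40, SFO), (29, 19, BOS, ATL, 9, ATL), (29, 19, BOS, ATL, 9, IAD), (29, 19, BOS, ATL, 9, SEA), (29, 19, BOS, ATL, 9, SFO), (29, 19, BOS, IAD, 30, ATL), (29, 19, BOS, IAD, 30, IAD), (29, 19, BOS, IAD, 30, SEA), (29, 19, BOS, IAD, 30, SFO), (29, 19, BOS, ORD, 2, ATL), (29, 19, BOS, ORD, 2, IAD), (29, 19, BOS, ORD, 2, SEA), (29, 19, BOS, ORD, 2, SFO), (29, 19, BOS, SFO, 40, ATL), (29, 19, BOS, SFO, 40, IAD), (29, 19, BOS, SFO, 40, SEA), (29, 19, BOS, SFO, 40, SFO), (29, 19, DC, ATL, 9, ATL), (29, 19, DC, ATL, 9, IAD), (29, 19, DC, ATL, 9, SEA), (29, 19, DC, ATL, 9, SFO), (29, 19, DC, IAD, 30, ATL), (29, 19, DC, IAD, 30, IAD), (29, 19, DC, IAD, 30, SEA), (29, 19, DC, IAD, 30, SFO), (29, 19, DC, ORD, 2, ATL), (29, 19, DC, ORD, 2, IAD), (29, 19, DC, ORD, 2, SEA), (29, 19, DC, ORD, 2, SFO), (29, 19, DC, SFO, 40, ATL), (29, 19, DC, SFO, 40, IAD), (29, 19, DC, SFO, 40, SEA), (29, 19, DC, SFO, 40, SFO), (29, 19, LA, ATL, 9, ATL), (29, 19, LA, ATL, 9, IAD), (29, 19, LA, ATL, 9, SEA), (29, 19, LA, ATL, 9, SFO), (29, 19, LA, IAD, 30, ATL), (29, 19, LA, IAD, 30, IAD), (29, 19, LA, IAD, 30, SEA), (29, 19, LA, IAD, 30, SFO), (29, 19, LA, ORD, 2, ATL), (29, 19, LA, ORD, 2, IAD), (29, 19, LA, ORD, 2, SEA), (29, 19, LA, ORD, 2, SFO), (29, 19, LA, SFO, 40, ATL), (29, 19, LA, SFO, 40, IAD), (29, 19, LA, SFO, 40, SEA), (29, 19, LA, SFO, 40, SFO), (29, 19, MIA, ATL, 9, ATL), (29, 19, MIA, ATL, 9, IAD), (29, 19, MIA, ATL, 9, SEA), (29, 19, MIA, ATL, 9, SFO), (29, 19, MIA, IAD, 30, ATL), (29, 19, MIA, IAD, 30, IAD), (29, 19, MIA, IAD, 30, SEA), (29, 19, MIA, IAD, 30, SFO), (29, 19, MIA, ORD, 2, ATL), (29, 19, MIA, ORD, 2, IAD), (29, 19, MIA, ORD, 2, SEA), (29, 19, MIA, ORD, 2, SFO), (29, 19, MIA, SFO, 40, ATL), (29, 19, MIA, SFO, 40, IAD), (29, 19, MIA, SFO, 40, SEA), (29, 19, MIA, SFO, 40, SFO)}
Selection fno = 9: {(29, 19, ATL, ATL, 9, ATL), (29, 19, ATL, ATL, 9, IAD), (29, 19, ATL, ATL, 9, SEA), (29, 19, ATL, ATL, 9, SFO), (29, 19, BOS, ATL, 9, ATL), (29, 19, BOS, ATL, 9, IAD), (29, 19, BOS, ATL, 9, SEA), (29, 19, BOS, ATL, 9, SFO), (29, 19, DC, ATL, 9, ATL), (29, 19, DC, ATL, 9, IAD), (29, 19, DC, ATL, 9, SEA), (29, 19, DC, ATL, 9, SFO), (29, 19, LA, ATL, 9, ATL), (29, 19, LA, ATL, 9, IAD), (29, 19, LA, ATL, 9, SEA), (29, 19, LA, ATL, 9, SFO), (29, 19, MIA, ATL, 9, ATL), (29, 19, MIA, ATL, 9, IAD), (29, 19, MIA, ATL, 9, SEA), (29, 19, MIA, ATL, 9, SFO)}
Selection src = SEA: {(29, 19, ATL, ATL, 9, SEA), (29, 19, BOS, ATL, 9, SEA), (29, 19, DC, ATL, 9, SEA), (29, 19, LA, ATL, 9, SEA), (29, 19, MIA, ATL, 9, SEA)}
π_{city, hours, fno} gives {(ATL, 29, 9), (BOS, 29, 9), (DC, 29, 9), (LA, 29, 9), (MIA, 29, 9)}.

{(ATL, 29, 9), (BOS, 29, 9), (DC, 29, 9), (LA, 29, 9), (MIA, 29, 9)}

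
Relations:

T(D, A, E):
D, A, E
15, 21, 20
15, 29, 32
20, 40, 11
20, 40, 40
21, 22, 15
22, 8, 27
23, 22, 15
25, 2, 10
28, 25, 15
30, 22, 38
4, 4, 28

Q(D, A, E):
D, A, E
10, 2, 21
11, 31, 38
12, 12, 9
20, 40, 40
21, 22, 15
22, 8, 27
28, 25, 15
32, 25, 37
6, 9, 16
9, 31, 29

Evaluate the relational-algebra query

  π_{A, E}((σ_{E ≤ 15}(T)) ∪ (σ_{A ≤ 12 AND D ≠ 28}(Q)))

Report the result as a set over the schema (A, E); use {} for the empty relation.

{(12, 9), (2, 10), (2, 21), (22, 15), (25, 15), (40, 11), (8, 27), (9, 16)}

Selection E ≤ 15: {(20, 40, 11), (21, 22, 15), (23, 22, 15), (25, 2, 10), (28, 25, 15)}
Selection A ≤ 12 AND D ≠ 28: {(10, 2, 21), (12, 12, 9), (22, 8, 27), (6, 9, 16)}
Union: {(20, 40, 11), (21, 22, 15), (23, 22, 15), (25, 2, 10), (28, 25, 15)} with {(10, 2, 21), (12, 12, 9), (22, 8, 27), (6, 9, 16)} → {(10, 2, 21), (12, 12, 9), (20, 40, 11), (21, 22, 15), (22, 8, 27), (23, 22, 15), (25, 2, 10), (28, 25, 15), (6, 9, 16)}
π[A, E]: project onto (A, E) (1 duplicate(s) eliminated) → {(12, 9), (2, 10), (2, 21), (22, 15), (25, 15), (40, 11), (8, 27), (9, 16)}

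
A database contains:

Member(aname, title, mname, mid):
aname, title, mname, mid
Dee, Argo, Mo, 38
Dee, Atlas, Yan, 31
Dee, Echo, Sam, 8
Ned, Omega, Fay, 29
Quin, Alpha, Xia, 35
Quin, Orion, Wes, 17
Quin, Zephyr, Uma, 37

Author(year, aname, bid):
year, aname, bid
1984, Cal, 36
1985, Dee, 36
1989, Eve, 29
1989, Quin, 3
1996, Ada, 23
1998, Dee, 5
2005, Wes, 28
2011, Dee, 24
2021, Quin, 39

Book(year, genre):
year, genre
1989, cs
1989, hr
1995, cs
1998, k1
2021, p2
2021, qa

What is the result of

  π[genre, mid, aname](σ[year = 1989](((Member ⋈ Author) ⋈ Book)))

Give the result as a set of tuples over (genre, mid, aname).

Member ⋈ Author (natural join on aname): {(Dee, Argo, Mo, 38, 1985, 36), (Dee, Argo, Mo, 38, 1998, 5), (Dee, Argo, Mo, 38, 2011, 24), (Dee, Atlas, Yan, 31, 1985, 36), (Dee, Atlas, Yan, 31, 1998, 5), (Dee, Atlas, Yan, 31, 2011, 24), (Dee, Echo, Sam, 8, 1985, 36), (Dee, Echo, Sam, 8, 1998, 5), (Dee, Echo, Sam, 8, 2011, 24), (Quin, Alpha, Xia, 35, 1989, 3), (Quin, Alpha, Xia, 35, 2021, 39), (Quin, Orion, Wes, 17, 1989, 3), (Quin, Orion, Wes, 17, 2021, 39), (Quin, Zephyr, Uma, 37, 1989, 3), (Quin, Zephyr, Uma, 37, 2021, 39)}
(Member ⋈ Author) ⋈ Book (natural join on year): {(Dee, Argo, Mo, 38, 1998, 5, k1), (Dee, Atlas, Yan, 31, 1998, 5, k1), (Dee, Echo, Sam, 8, 1998, 5, k1), (Quin, Alpha, Xia, 35, 1989, 3, cs), (Quin, Alpha, Xia, 35, 1989, 3, hr), (Quin, Alpha, Xia, 35, 2021, 39, p2), (Quin, Alpha, Xia, 35, 2021, 39, qa), (Quin, Orion, Wes, 17, 1989, 3, cs), (Quin, Orion, Wes, 17, 1989, 3, hr), (Quin, Orion, Wes, 17, 2021, 39, p2), (Quin, Orion, Wes, 17, 2021, 39, qa), (Quin, Zephyr, Uma, 37, 1989, 3, cs), (Quin, Zephyr, Uma, 37, 1989, 3, hr), (Quin, Zephyr, Uma, 37, 2021, 39, p2), (Quin, Zephyr, Uma, 37, 2021, 39, qa)}
σ[year = 1989]: keep tuples satisfying year = 1989 → {(Quin, Alpha, Xia, 35, 1989, 3, cs), (Quin, Alpha, Xia, 35, 1989, 3, hr), (Quin, Orion, Wes, 17, 1989, 3, cs), (Quin, Orion, Wes, 17, 1989, 3, hr), (Quin, Zephyr, Uma, 37, 1989, 3, cs), (Quin, Zephyr, Uma, 37, 1989, 3, hr)}
π_{genre, mid, aname} gives {(cs, 17, Quin), (cs, 35, Quin), (cs, 37, Quin), (hr, 17, Quin), (hr, 35, Quin), (hr, 37, Quin)}.

{(cs, 17, Quin), (cs, 35, Quin), (cs, 37, Quin), (hr, 17, Quin), (hr, 35, Quin), (hr, 37, Quin)}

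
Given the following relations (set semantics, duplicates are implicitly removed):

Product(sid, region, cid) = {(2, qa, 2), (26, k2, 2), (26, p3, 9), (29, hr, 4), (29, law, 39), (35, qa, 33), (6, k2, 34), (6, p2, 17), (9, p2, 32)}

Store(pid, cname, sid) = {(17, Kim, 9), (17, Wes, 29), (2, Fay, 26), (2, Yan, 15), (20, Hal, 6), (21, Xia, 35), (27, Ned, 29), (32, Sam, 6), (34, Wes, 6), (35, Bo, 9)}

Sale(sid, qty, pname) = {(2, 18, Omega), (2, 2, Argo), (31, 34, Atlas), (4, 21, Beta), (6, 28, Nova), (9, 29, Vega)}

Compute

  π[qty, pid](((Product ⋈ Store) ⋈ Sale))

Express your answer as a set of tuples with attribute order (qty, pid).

Joining Product and Store on sid yields {(26, k2, 2, 2, Fay), (26, p3, 9, 2, Fay), (29, hr, 4, 17, Wes), (29, hr, 4, 27, Ned), (29, law, 39, 17, Wes), (29, law, 39, 27, Ned), (35, qa, 33, 21, Xia), (6, k2, 34, 20, Hal), (6, k2, 34, 32, Sam), (6, k2, 34, 34, Wes), (6, p2, 17, 20, Hal), (6, p2, 17, 32, Sam), (6, p2, 17, 34, Wes), (9, p2, 32, 17, Kim), (9, p2, 32, 35, Bo)}.
Joining (Product ⋈ Store) and Sale on sid yields {(6, k2, 34, 20, Hal, 28, Nova), (6, k2, 34, 32, Sam, 28, Nova), (6, k2, 34, 34, Wes, 28, Nova), (6, p2, 17, 20, Hal, 28, Nova), (6, p2, 17, 32, Sam, 28, Nova), (6, p2, 17, 34, Wes, 28, Nova), (9, p2, 32, 17, Kim, 29, Vega), (9, p2, 32, 35, Bo, 29, Vega)}.
Projecting to qty, pid (3 duplicate(s) eliminated): {(28, 20), (28, 32), (28, 34), (29, 17), (29, 35)}

{(28, 20), (28, 32), (28, 34), (29, 17), (29, 35)}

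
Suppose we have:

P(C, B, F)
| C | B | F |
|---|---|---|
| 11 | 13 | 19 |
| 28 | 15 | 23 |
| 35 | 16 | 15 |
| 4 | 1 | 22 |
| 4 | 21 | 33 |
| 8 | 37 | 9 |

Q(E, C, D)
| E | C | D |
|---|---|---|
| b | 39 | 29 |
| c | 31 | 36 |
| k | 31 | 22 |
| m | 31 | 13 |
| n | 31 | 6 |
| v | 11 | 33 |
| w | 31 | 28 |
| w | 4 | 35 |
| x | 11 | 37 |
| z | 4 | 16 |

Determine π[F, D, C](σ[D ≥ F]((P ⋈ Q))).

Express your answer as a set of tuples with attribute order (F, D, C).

Joining P and Q on C yields {(11, 13, 19, v, 33), (11, 13, 19, x, 37), (4, 1, 22, w, 35), (4, 1, 22, z, 16), (4, 21, 33, w, 35), (4, 21, 33, z, 16)}.
Apply σ_{D ≥ F}; surviving tuples: {(11, 13, 19, v, 33), (11, 13, 19, x, 37), (4, 1, 22, w, 35), (4, 21, 33, w, 35)}
π_{F, D, C} gives {(19, 33, 11), (19, 37, 11), (22, 35, 4), (33, 35, 4)}.

{(19, 33, 11), (19, 37, 11), (22, 35, 4), (33, 35, 4)}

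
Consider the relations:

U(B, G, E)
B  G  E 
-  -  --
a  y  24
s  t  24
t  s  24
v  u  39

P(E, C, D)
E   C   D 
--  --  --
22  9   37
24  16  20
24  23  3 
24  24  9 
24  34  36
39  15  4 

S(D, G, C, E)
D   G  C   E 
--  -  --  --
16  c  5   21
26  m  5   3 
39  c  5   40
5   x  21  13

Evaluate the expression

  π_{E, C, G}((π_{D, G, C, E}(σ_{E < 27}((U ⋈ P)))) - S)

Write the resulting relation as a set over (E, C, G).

Joining U and P on E yields {(a, y, 24, 16, 20), (a, y, 24, 23, 3), (a, y, 24, 24, 9), (a, y, 24, 34, 36), (s, t, 24, 16, 20), (s, t, 24, 23, 3), (s, t, 24, 24, 9), (s, t, 24, 34, 36), (t, s, 24, 16, 20), (t, s, 24, 23, 3), (t, s, 24, 24, 9), (t, s, 24, 34, 36), (v, u, 39, 15, 4)}.
Filtering on E < 27 leaves {(a, y, 24, 16, 20), (a, y, 24, 23, 3), (a, y, 24, 24, 9), (a, y, 24, 34, 36), (s, t, 24, 16, 20), (s, t, 24, 23, 3), (s, t, 24, 24, 9), (s, t, 24, 34, 36), (t, s, 24, 16, 20), (t, s, 24, 23, 3), (t, s, 24, 24, 9), (t, s, 24, 34, 36)}.
Projecting to D, G, C, E: {(20, s, 16, 24), (20, t, 16, 24), (20, y, 16, 24), (3, s, 23, 24), (3, t, 23, 24), (3, y, 23, 24), (36, s, 34, 24), (36, t, 34, 24), (36, y, 34, 24), (9, s, 24, 24), (9, t, 24, 24), (9, y, 24, 24)}
Taking the difference: {(20, s, 16, 24), (20, t, 16, 24), (20, y, 16, 24), (3, s, 23, 24), (3, t, 23, 24), (3, y, 23, 24), (36, s, 34, 24), (36, t, 34, 24), (36, y, 34, 24), (9, s, 24, 24), (9, t, 24, 24), (9, y, 24, 24)}
Projecting to E, C, G: {(24, 16, s), (24, 16, t), (24, 16, y), (24, 23, s), (24, 23, t), (24, 23, y), (24, 24, s), (24, 24, t), (24, 24, y), (24, 34, s), (24, 34, t), (24, 34, y)}

{(24, 16, s), (24, 16, t), (24, 16, y), (24, 23, s), (24, 23, t), (24, 23, y), (24, 24, s), (24, 24, t), (24, 24, y), (24, 34, s), (24, 34, t), (24, 34, y)}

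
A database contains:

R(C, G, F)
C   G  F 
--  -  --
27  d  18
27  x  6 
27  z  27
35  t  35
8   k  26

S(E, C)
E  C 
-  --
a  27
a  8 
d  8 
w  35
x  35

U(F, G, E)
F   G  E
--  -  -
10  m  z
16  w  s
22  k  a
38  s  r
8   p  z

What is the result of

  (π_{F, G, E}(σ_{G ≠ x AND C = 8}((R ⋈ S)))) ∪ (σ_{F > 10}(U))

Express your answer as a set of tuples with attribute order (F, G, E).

{(16, w, s), (22, k, a), (26, k, a), (26, k, d), (38, s, r)}

Natural join on C: {(27, d, 18, a), (27, x, 6, a), (27, z, 27, a), (35, t, 35, w), (35, t, 35, x), (8, k, 26, a), (8, k, 26, d)}
Filtering on G ≠ x AND C = 8 leaves {(8, k, 26, a), (8, k, 26, d)}.
π[F, G, E]: project onto (F, G, E) → {(26, k, a), (26, k, d)}
Filtering on F > 10 leaves {(16, w, s), (22, k, a), (38, s, r)}.
Union: {(26, k, a), (26, k, d)} with {(16, w, s), (22, k, a), (38, s, r)} → {(16, w, s), (22, k, a), (26, k, a), (26, k, d), (38, s, r)}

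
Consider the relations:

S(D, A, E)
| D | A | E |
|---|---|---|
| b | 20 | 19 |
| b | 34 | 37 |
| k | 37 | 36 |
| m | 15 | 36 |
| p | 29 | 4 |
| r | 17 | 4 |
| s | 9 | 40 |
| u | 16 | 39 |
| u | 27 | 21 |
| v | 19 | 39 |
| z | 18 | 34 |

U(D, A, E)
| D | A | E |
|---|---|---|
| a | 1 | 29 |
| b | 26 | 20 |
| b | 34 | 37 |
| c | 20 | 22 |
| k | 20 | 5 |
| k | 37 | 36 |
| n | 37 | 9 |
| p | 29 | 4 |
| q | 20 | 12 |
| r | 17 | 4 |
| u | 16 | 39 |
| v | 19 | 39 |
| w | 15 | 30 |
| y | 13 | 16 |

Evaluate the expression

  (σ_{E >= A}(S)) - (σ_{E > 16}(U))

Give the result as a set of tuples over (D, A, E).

{(m, 15, 36), (s, 9, 40), (z, 18, 34)}

Filtering on E >= A leaves {(b, 34, 37), (m, 15, 36), (s, 9, 40), (u, 16, 39), (v, 19, 39), (z, 18, 34)}.
Filtering on E > 16 leaves {(a, 1, 29), (b, 26, 20), (b, 34, 37), (c, 20, 22), (k, 37, 36), (u, 16, 39), (v, 19, 39), (w, 15, 30)}.
Set difference of the two operands is {(m, 15, 36), (s, 9, 40), (z, 18, 34)}.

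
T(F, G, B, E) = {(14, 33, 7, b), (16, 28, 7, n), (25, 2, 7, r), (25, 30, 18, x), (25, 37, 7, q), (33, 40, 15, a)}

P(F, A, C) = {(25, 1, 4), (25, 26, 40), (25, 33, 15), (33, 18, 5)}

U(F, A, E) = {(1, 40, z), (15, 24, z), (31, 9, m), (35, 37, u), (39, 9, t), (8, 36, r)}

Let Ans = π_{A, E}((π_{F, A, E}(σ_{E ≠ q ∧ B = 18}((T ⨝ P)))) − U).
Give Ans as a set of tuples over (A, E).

{(1, x), (26, x), (33, x)}

Joining T and P on F yields {(25, 2, 7, r, 1, 4), (25, 2, 7, r, 26, 40), (25, 2, 7, r, 33, 15), (25, 30, 18, x, 1, 4), (25, 30, 18, x, 26, 40), (25, 30, 18, x, 33, 15), (25, 37, 7, q, 1, 4), (25, 37, 7, q, 26, 40), (25, 37, 7, q, 33, 15), (33, 40, 15, a, 18, 5)}.
Selection E ≠ q ∧ B = 18: {(25, 30, 18, x, 1, 4), (25, 30, 18, x, 26, 40), (25, 30, 18, x, 33, 15)}
Keep only column(s) F, A, E: {(25, 1, x), (25, 26, x), (25, 33, x)}
Set difference of the two operands is {(25, 1, x), (25, 26, x), (25, 33, x)}.
Keep only column(s) A, E: {(1, x), (26, x), (33, x)}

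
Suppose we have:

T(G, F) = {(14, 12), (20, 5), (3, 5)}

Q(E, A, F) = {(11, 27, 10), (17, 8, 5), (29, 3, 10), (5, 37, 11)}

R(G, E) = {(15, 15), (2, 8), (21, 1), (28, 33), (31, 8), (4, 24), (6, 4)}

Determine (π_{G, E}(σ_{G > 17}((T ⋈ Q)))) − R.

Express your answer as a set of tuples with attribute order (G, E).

T ⋈ Q (natural join on F): {(20, 5, 17, 8), (3, 5, 17, 8)}
Filtering on G > 17 leaves {(20, 5, 17, 8)}.
Keep only column(s) G, E: {(20, 17)}
Taking the difference: {(20, 17)}

{(20, 17)}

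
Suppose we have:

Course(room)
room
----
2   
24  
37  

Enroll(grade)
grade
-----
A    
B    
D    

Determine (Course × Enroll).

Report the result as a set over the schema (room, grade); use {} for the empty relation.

{(2, A), (2, B), (2, D), (24, A), (24, B), (24, D), (37, A), (37, B), (37, D)}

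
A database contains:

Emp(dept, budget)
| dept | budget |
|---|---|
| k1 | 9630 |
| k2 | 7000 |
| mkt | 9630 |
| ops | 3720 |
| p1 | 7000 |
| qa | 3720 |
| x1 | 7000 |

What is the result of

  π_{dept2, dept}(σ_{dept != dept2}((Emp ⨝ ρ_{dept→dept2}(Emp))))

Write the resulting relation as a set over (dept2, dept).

{(k1, mkt), (k2, p1), (k2, x1), (mkt, k1), (ops, qa), (p1, k2), (p1, x1), (qa, ops), (x1, k2), (x1, p1)}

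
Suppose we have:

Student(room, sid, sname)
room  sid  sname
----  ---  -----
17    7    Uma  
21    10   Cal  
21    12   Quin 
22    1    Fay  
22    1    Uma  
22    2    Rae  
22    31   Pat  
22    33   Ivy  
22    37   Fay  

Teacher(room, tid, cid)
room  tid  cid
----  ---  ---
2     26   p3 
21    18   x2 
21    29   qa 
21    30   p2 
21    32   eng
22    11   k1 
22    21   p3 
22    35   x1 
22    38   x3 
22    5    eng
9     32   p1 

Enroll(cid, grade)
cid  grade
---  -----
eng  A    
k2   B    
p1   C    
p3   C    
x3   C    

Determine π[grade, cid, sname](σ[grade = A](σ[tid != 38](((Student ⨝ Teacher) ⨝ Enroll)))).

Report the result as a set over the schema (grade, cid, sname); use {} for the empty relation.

{(A, eng, Cal), (A, eng, Fay), (A, eng, Ivy), (A, eng, Pat), (A, eng, Quin), (A, eng, Rae), (A, eng, Uma)}

Natural join on room: {(21, 10, Cal, 18, x2), (21, 10, Cal, 29, qa), (21, 10, Cal, 30, p2), (21, 10, Cal, 32, eng), (21, 12, Quin, 18, x2), (21, 12, Quin, 29, qa), (21, 12, Quin, 30, p2), (21, 12, Quin, 32, eng), (22, 1, Fay, 11, k1), (22, 1, Fay, 21, p3), (22, 1, Fay, 35, x1), (22, 1, Fay, 38, x3), (22, 1, Fay, 5, eng), (22, 1, Uma, 11, k1), (22, 1, Uma, 21, p3), (22, 1, Uma, 35, x1), (22, 1, Uma, 38, x3), (22, 1, Uma, 5, eng), (22, 2, Rae, 11, k1), (22, 2, Rae, 21, p3), (22, 2, Rae, 35, x1), (22, 2, Rae, 38, x3), (22, 2, Rae, 5, eng), (22, 31, Pat, 11, k1), (22, 31, Pat, 21, p3), (22, 31, Pat, 35, x1), (22, 31, Pat, 38, x3), (22, 31, Pat, 5, eng), (22, 33, Ivy, 11, k1), (22, 33, Ivy, 21, p3), (22, 33, Ivy, 35, x1), (22, 33, Ivy, 38, x3), (22, 33, Ivy, 5, eng), (22, 37, Fay, 11, k1), (22, 37, Fay, 21, p3), (22, 37, Fay, 35, x1), (22, 37, Fay, 38, x3), (22, 37, Fay, 5, eng)}
Natural join on cid: {(21, 10, Cal, 32, eng, A), (21, 12, Quin, 32, eng, A), (22, 1, Fay, 21, p3, C), (22, 1, Fay, 38, x3, C), (22, 1, Fay, 5, eng, A), (22, 1, Uma, 21, p3, C), (22, 1, Uma, 38, x3, C), (22, 1, Uma, 5, eng, A), (22, 2, Rae, 21, p3, C), (22, 2, Rae, 38, x3, C), (22, 2, Rae, 5, eng, A), (22, 31, Pat, 21, p3, C), (22, 31, Pat, 38, x3, C), (22, 31, Pat, 5, eng, A), (22, 33, Ivy, 21, p3, C), (22, 33, Ivy, 38, x3, C), (22, 33, Ivy, 5, eng, A), (22, 37, Fay, 21, p3, C), (22, 37, Fay, 38, x3, C), (22, 37, Fay, 5, eng, A)}
Filtering on tid != 38 leaves {(21, 10, Cal, 32, eng, A), (21, 12, Quin, 32, eng, A), (22, 1, Fay, 21, p3, C), (22, 1, Fay, 5, eng, A), (22, 1, Uma, 21, p3, C), (22, 1, Uma, 5, eng, A), (22, 2, Rae, 21, p3, C), (22, 2, Rae, 5, eng, A), (22, 31, Pat, 21, p3, C), (22, 31, Pat, 5, eng, A), (22, 33, Ivy, 21, p3, C), (22, 33, Ivy, 5, eng, A), (22, 37, Fay, 21, p3, C), (22, 37, Fay, 5, eng, A)}.
Filtering on grade = A leaves {(21, 10, Cal, 32, eng, A), (21, 12, Quin, 32, eng, A), (22, 1, Fay, 5, eng, A), (22, 1, Uma, 5, eng, A), (22, 2, Rae, 5, eng, A), (22, 31, Pat, 5, eng, A), (22, 33, Ivy, 5, eng, A), (22, 37, Fay, 5, eng, A)}.
π_{grade, cid, sname} gives {(A, eng, Cal), (A, eng, Fay), (A, eng, Ivy), (A, eng, Pat), (A, eng, Quin), (A, eng, Rae), (A, eng, Uma)} (1 duplicate(s) eliminated).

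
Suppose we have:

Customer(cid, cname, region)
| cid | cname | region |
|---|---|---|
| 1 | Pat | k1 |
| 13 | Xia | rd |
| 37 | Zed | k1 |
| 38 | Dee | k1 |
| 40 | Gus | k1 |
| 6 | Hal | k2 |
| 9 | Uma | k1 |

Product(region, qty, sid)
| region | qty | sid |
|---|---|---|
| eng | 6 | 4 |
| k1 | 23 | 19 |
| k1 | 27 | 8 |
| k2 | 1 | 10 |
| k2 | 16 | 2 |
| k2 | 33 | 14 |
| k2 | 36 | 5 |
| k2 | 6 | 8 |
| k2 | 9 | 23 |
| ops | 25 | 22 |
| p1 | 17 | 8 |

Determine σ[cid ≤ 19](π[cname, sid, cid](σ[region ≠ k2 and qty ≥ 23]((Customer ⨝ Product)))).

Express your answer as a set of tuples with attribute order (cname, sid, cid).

Customer ⋈ Product (natural join on region): {(1, Pat, k1, 23, 19), (1, Pat, k1, 27, 8), (37, Zed, k1, 23, 19), (37, Zed, k1, 27, 8), (38, Dee, k1, 23, 19), (38, Dee, k1, 27, 8), (40, Gus, k1, 23, 19), (40, Gus, k1, 27, 8), (6, Hal, k2, 1, 10), (6, Hal, k2, 16, 2), (6, Hal, k2, 33, 14), (6, Hal, k2, 36, 5), (6, Hal, k2, 6, 8), (6, Hal, k2, 9, 23), (9, Uma, k1, 23, 19), (9, Uma, k1, 27, 8)}
Apply σ_{region ≠ k2 and qty ≥ 23}; surviving tuples: {(1, Pat, k1, 23, 19), (1, Pat, k1, 27, 8), (37, Zed, k1, 23, 19), (37, Zed, k1, 27, 8), (38, Dee, k1, 23, 19), (38, Dee, k1, 27, 8), (40, Gus, k1, 23, 19), (40, Gus, k1, 27, 8), (9, Uma, k1, 23, 19), (9, Uma, k1, 27, 8)}
Keep only column(s) cname, sid, cid: {(Dee, 19, 38), (Dee, 8, 38), (Gus, 19, 40), (Gus, 8, 40), (Pat, 19, 1), (Pat, 8, 1), (Uma, 19, 9), (Uma, 8, 9), (Zed, 19, 37), (Zed, 8, 37)}
Apply σ_{cid ≤ 19}; surviving tuples: {(Pat, 19, 1), (Pat, 8, 1), (Uma, 19, 9), (Uma, 8, 9)}

{(Pat, 19, 1), (Pat, 8, 1), (Uma, 19, 9), (Uma, 8, 9)}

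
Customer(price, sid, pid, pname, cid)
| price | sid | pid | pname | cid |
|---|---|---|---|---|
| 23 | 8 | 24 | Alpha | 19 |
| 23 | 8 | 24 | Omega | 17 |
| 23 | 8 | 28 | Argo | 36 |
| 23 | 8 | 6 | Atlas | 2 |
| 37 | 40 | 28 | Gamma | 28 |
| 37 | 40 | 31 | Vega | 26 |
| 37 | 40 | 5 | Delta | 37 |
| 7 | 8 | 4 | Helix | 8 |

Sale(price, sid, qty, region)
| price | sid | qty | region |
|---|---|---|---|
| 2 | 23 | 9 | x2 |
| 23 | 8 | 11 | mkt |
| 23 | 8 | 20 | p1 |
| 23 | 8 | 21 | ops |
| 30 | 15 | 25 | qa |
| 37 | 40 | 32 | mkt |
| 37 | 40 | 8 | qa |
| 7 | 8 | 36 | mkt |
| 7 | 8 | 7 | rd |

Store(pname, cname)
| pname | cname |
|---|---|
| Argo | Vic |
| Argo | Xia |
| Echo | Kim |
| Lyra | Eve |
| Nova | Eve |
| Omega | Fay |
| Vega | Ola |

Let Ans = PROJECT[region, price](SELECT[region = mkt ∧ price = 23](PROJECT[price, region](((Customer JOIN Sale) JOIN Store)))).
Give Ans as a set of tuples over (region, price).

{(mkt, 23)}

Customer ⋈ Sale (natural join on price, sid): {(23, 8, 24, Alpha, 19, 11, mkt), (23, 8, 24, Alpha, 19, 20, p1), (23, 8, 24, Alpha, 19, 21, ops), (23, 8, 24, Omega, 17, 11, mkt), (23, 8, 24, Omega, 17, 20, p1), (23, 8, 24, Omega, 17, 21, ops), (23, 8, 28, Argo, 36, 11, mkt), (23, 8, 28, Argo, 36, 20, p1), (23, 8, 28, Argo, 36, 21, ops), (23, 8, 6, Atlas, 2, 11, mkt), (23, 8, 6, Atlas, 2, 20, p1), (23, 8, 6, Atlas, 2, 21, ops), (37, 40, 28, Gamma, 28, 32, mkt), (37, 40, 28, Gamma, 28, 8, qa), (37, 40, 31, Vega, 26, 32, mkt), (37, 40, 31, Vega, 26, 8, qa), (37, 40, 5, Delta, 37, 32, mkt), (37, 40, 5, Delta, 37, 8, qa), (7, 8, 4, Helix, 8, 36, mkt), (7, 8, 4, Helix, 8, 7, rd)}
(Customer JOIN Sale) ⋈ Store (natural join on pname): {(23, 8, 24, Omega, 17, 11, mkt, Fay), (23, 8, 24, Omega, 17, 20, p1, Fay), (23, 8, 24, Omega, 17, 21, ops, Fay), (23, 8, 28, Argo, 36, 11, mkt, Vic), (23, 8, 28, Argo, 36, 11, mkt, Xia), (23, 8, 28, Argo, 36, 20, p1, Vic), (23, 8, 28, Argo, 36, 20, p1, Xia), (23, 8, 28, Argo, 36, 21, ops, Vic), (23, 8, 28, Argo, 36, 21, ops, Xia), (37, 40, 31, Vega, 26, 32, mkt, Ola), (37, 40, 31, Vega, 26, 8, qa, Ola)}
π_{price, region} gives {(23, mkt), (23, ops), (23, p1), (37, mkt), (37, qa)} (6 duplicate(s) eliminated).
σ[region = mkt ∧ price = 23]: keep tuples satisfying region = mkt ∧ price = 23 → {(23, mkt)}
π_{region, price} gives {(mkt, 23)}.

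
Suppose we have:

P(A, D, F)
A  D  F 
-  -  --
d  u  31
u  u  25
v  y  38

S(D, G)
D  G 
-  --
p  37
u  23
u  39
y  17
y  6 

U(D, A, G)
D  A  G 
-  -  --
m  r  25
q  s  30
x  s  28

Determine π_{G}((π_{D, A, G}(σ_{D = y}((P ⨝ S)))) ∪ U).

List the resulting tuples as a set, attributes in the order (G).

Joining P and S on D yields {(d, u, 31, 23), (d, u, 31, 39), (u, u, 25, 23), (u, u, 25, 39), (v, y, 38, 17), (v, y, 38, 6)}.
Filtering on D = y leaves {(v, y, 38, 17), (v, y, 38, 6)}.
Keep only column(s) D, A, G: {(y, v, 17), (y, v, 6)}
Taking the union: {(m, r, 25), (q, s, 30), (x, s, 28), (y, v, 17), (y, v, 6)}
Keep only column(s) G: {17, 25, 28, 30, 6}

{17, 25, 28, 30, 6}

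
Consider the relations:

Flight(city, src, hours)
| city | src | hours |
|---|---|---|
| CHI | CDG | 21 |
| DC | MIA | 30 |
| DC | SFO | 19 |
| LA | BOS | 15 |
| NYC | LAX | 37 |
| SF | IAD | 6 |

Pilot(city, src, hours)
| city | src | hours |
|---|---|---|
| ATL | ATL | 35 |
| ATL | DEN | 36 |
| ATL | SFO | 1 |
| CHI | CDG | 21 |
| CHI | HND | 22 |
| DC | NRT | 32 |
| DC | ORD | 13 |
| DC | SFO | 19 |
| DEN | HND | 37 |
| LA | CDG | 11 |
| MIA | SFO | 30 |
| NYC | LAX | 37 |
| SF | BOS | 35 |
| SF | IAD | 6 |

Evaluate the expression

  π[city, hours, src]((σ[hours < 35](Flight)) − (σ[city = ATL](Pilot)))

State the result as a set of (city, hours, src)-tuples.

{(CHI, 21, CDG), (DC, 19, SFO), (DC, 30, MIA), (LA, 15, BOS), (SF, 6, IAD)}

Apply σ_{hours < 35}; surviving tuples: {(CHI, CDG, 21), (DC, MIA, 30), (DC, SFO, 19), (LA, BOS, 15), (SF, IAD, 6)}
Apply σ_{city = ATL}; surviving tuples: {(ATL, ATL, 35), (ATL, DEN, 36), (ATL, SFO, 1)}
Difference: {(CHI, CDG, 21), (DC, MIA, 30), (DC, SFO, 19), (LA, BOS, 15), (SF, IAD, 6)} with {(ATL, ATL, 35), (ATL, DEN, 36), (ATL, SFO, 1)} → {(CHI, CDG, 21), (DC, MIA, 30), (DC, SFO, 19), (LA, BOS, 15), (SF, IAD, 6)}
π[city, hours, src]: project onto (city, hours, src) → {(CHI, 21, CDG), (DC, 19, SFO), (DC, 30, MIA), (LA, 15, BOS), (SF, 6, IAD)}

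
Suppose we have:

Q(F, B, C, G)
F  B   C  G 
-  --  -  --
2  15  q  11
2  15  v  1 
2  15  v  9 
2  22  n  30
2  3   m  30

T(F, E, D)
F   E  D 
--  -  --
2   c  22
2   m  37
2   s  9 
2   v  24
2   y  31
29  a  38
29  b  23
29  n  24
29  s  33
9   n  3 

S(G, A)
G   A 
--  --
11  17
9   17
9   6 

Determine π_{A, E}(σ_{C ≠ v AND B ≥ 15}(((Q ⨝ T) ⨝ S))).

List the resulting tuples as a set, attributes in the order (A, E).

{(17, c), (17, m), (17, s), (17, v), (17, y)}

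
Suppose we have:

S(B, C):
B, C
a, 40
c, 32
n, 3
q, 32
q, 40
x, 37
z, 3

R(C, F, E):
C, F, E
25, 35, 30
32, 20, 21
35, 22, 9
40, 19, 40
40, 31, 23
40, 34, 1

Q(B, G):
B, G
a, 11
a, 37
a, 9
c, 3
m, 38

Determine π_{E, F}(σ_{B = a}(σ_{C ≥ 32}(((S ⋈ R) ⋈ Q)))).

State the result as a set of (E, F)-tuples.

S ⋈ R (natural join on C): {(a, 40, 19, 40), (a, 40, 31, 23), (a, 40, 34, 1), (c, 32, 20, 21), (q, 32, 20, 21), (q, 40, 19, 40), (q, 40, 31, 23), (q, 40, 34, 1)}
(S ⋈ R) ⋈ Q (natural join on B): {(a, 40, 19, 40, 11), (a, 40, 19, 40, 37), (a, 40, 19, 40, 9), (a, 40, 31, 23, 11), (a, 40, 31, 23, 37), (a, 40, 31, 23, 9), (a, 40, 34, 1, 11), (a, 40, 34, 1, 37), (a, 40, 34, 1, 9), (c, 32, 20, 21, 3)}
Apply σ_{C ≥ 32}; surviving tuples: {(a, 40, 19, 40, 11), (a, 40, 19, 40, 37), (a, 40, 19, 40, 9), (a, 40, 31, 23, 11), (a, 40, 31, 23, 37), (a, 40, 31, 23, 9), (a, 40, 34, 1, 11), (a, 40, 34, 1, 37), (a, 40, 34, 1, 9), (c, 32, 20, 21, 3)}
Apply σ_{B = a}; surviving tuples: {(a, 40, 19, 40, 11), (a, 40, 19, 40, 37), (a, 40, 19, 40, 9), (a, 40, 31, 23, 11), (a, 40, 31, 23, 37), (a, 40, 31, 23, 9), (a, 40, 34, 1, 11), (a, 40, 34, 1, 37), (a, 40, 34, 1, 9)}
π_{E, F} gives {(1, 34), (23, 31), (40, 19)} (6 duplicate(s) eliminated).

{(1, 34), (23, 31), (40, 19)}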